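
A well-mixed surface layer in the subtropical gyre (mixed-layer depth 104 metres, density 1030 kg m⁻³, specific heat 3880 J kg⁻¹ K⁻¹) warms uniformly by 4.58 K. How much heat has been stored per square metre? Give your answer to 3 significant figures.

Areal heat capacity C = ρ c_p D = 1030 × 3880 × 104 = 4.16×10^8 J/(m^2 K).
ΔQ = C ΔT = 4.16×10^8 × 4.58 = 1.90×10^9 J/m².

1.90×10^9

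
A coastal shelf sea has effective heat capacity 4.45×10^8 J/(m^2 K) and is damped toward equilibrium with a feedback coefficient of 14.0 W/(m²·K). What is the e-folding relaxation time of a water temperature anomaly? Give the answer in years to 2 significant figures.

1.0 years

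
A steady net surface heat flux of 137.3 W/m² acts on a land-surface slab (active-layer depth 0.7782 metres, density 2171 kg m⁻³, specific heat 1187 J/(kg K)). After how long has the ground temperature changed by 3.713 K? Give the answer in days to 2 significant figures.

0.63 days

Areal heat capacity C = ρ c_p D = 2171 × 1187 × 0.7782 = 2.01×10^6 J/(m^2 K).
Time required: Δt = C ΔT / F = 2.01×10^6 × 3.713 / 137.3 = 54200 s.
In days: 54200 s / (86400 s/day) = 0.628 days.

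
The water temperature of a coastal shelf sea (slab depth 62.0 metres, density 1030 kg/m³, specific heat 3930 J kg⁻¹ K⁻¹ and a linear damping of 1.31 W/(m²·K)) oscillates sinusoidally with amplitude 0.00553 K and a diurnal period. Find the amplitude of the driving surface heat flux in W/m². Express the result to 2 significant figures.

Areal heat capacity C = ρ c_p D = 1030 × 3930 × 62.0 = 2.51×10^8 J/(m²·K).
ω = 2π / 86400 s = 7.27×10^-5 s⁻¹.
√((Cω)² + λ²) = √((18300)² + 1.31²) = 18300 W/(m²·K).
F₀ = A × √((Cω)²+λ²) = 0.00553 × 18300 = 101 W/m².

100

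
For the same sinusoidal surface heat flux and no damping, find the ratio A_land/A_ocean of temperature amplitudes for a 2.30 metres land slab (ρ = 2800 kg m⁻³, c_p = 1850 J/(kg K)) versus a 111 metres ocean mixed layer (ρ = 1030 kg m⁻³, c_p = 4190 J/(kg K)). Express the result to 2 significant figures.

40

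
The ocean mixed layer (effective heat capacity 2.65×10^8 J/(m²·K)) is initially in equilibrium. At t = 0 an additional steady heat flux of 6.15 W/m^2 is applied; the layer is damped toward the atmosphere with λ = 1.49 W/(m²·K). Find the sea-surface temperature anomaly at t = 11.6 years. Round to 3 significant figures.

Areal heat capacity C = 2.65×10^8 J/(m²·K) (given).
τ = C / λ = 2.65×10^8 / 1.49 = 1.78×10^8 s.
Equilibrium anomaly ΔT_eq = F / λ = 6.15 / 1.49 = 4.13 K.
t = 11.6 years = 3.66×10^8 s, so t/τ = 2.06.
ΔT(t) = ΔT_eq (1 − e^(−t/τ)) = 4.13 × (1 − e^−2.06) = 3.60 K.

3.60 K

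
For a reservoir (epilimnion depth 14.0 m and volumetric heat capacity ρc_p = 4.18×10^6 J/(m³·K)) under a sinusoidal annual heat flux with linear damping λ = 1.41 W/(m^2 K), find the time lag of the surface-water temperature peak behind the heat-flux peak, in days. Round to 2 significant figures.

Areal heat capacity C = ρc_p × D = 4.18×10^6 × 14.0 = 5.85×10^7 J/(m^2 K).
ω = 2π / 3.15×10^7 s = 1.99×10^-7 s⁻¹.
Phase lag φ = arctan(Cω/λ) = arctan(11.7/1.41) = 1.45 rad.
Time lag = φ / ω = 1.45 / 1.99×10^-7 = 7.28×10^6 s = 84.3 days.

84 days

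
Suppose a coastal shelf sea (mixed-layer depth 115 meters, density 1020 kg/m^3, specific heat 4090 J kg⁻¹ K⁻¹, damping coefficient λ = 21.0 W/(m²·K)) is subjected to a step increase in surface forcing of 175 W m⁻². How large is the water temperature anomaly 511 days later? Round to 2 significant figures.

7.1 K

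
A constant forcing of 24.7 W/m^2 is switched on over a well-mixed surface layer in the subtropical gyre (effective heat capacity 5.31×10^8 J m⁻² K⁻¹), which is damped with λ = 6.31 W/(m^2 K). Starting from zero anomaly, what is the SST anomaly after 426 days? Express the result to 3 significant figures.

Areal heat capacity C = 5.31×10^8 J m⁻² K⁻¹ (given).
τ = C / λ = 5.31×10^8 / 6.31 = 8.42×10^7 s.
Equilibrium anomaly ΔT_eq = F / λ = 24.7 / 6.31 = 3.91 K.
t = 426 days = 3.68×10^7 s, so t/τ = 0.437.
ΔT(t) = ΔT_eq (1 − e^(−t/τ)) = 3.91 × (1 − e^−0.437) = 1.39 K.

1.39 K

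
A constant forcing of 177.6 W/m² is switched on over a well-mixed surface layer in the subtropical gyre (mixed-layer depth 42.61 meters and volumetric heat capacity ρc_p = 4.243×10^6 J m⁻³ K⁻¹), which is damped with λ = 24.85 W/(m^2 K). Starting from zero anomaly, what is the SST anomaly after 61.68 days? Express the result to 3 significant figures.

3.71 K

Areal heat capacity C = ρc_p × D = 4.243×10^6 × 42.61 = 1.81×10^8 J/(m^2 K).
τ = C / λ = 1.81×10^8 / 24.85 = 7.28×10^6 s.
Equilibrium anomaly ΔT_eq = F / λ = 177.6 / 24.85 = 7.15 K.
t = 61.68 days = 5.33×10^6 s, so t/τ = 0.732.
ΔT(t) = ΔT_eq (1 − e^(−t/τ)) = 7.15 × (1 − e^−0.732) = 3.71 K.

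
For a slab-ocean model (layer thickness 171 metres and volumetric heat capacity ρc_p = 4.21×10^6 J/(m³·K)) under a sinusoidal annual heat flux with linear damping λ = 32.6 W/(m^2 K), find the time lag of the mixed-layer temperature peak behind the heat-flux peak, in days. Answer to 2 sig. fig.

78 days

Areal heat capacity C = ρc_p × D = 4.21×10^6 × 171 = 7.20×10^8 J/(m²·K).
ω = 2π / 3.15×10^7 s = 1.99×10^-7 s⁻¹.
Phase lag φ = arctan(Cω/λ) = arctan(143/32.6) = 1.35 rad.
Time lag = φ / ω = 1.35 / 1.99×10^-7 = 6.76×10^6 s = 78.3 days.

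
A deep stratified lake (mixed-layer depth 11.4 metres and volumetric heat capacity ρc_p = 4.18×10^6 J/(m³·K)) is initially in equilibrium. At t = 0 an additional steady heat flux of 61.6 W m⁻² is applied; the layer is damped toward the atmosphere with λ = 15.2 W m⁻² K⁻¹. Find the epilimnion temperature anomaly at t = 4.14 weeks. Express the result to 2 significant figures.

2.2 K

Areal heat capacity C = ρc_p × D = 4.18×10^6 × 11.4 = 4.77×10^7 J/(m^2 K).
τ = C / λ = 4.77×10^7 / 15.2 = 3.14×10^6 s.
Equilibrium anomaly ΔT_eq = F / λ = 61.6 / 15.2 = 4.05 K.
t = 4.14 weeks = 2.50×10^6 s, so t/τ = 0.799.
ΔT(t) = ΔT_eq (1 − e^(−t/τ)) = 4.05 × (1 − e^−0.799) = 2.23 K.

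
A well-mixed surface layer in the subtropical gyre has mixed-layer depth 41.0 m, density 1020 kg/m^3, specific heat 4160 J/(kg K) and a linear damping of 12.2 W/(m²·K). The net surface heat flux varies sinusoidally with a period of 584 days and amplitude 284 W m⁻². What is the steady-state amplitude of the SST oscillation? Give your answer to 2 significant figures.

11 K

Areal heat capacity C = ρ c_p D = 1020 × 4160 × 41.0 = 1.74×10^8 J/(m^2 K).
Angular frequency ω = 2π / T = 2π / 5.05×10^7 s = 1.25×10^-7 s⁻¹.
√((Cω)² + λ²) = √((21.7)² + 12.2²) = 24.9 W/(m²·K).
Amplitude A = F₀ / √((Cω)²+λ²) = 284 / 24.9 = 11.4 K.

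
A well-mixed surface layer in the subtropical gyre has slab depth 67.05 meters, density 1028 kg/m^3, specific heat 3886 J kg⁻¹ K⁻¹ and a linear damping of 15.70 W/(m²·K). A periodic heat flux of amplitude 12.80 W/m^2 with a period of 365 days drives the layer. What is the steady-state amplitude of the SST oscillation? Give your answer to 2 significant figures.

0.23 K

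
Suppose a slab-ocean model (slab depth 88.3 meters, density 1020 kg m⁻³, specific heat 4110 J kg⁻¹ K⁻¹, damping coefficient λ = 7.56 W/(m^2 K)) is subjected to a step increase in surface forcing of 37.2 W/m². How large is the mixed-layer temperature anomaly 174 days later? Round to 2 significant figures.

Areal heat capacity C = ρ c_p D = 1020 × 4110 × 88.3 = 3.70×10^8 J/(m²·K).
τ = C / λ = 3.70×10^8 / 7.56 = 4.90×10^7 s.
Equilibrium anomaly ΔT_eq = F / λ = 37.2 / 7.56 = 4.92 K.
t = 174 days = 1.50×10^7 s, so t/τ = 0.307.
ΔT(t) = ΔT_eq (1 − e^(−t/τ)) = 4.92 × (1 − e^−0.307) = 1.30 K.

1.3 K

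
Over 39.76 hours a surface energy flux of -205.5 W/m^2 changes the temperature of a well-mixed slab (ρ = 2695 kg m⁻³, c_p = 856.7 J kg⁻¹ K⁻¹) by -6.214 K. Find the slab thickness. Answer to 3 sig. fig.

2.05 m

Heat input Q = F Δt = -205.5 × 1.43×10^5 s = -2.94×10^7 J/m².
Required areal heat capacity C = Q / ΔT = 4.73×10^6 J/(m²·K).
Depth D = C / (ρ c_p) = 4.73×10^6 / (2695 × 856.7) = 2.05 m.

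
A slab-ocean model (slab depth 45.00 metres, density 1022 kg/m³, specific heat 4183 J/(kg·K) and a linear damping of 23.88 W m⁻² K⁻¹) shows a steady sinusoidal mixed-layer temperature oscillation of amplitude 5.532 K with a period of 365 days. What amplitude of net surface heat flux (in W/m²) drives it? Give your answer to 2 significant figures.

250

Areal heat capacity C = ρ c_p D = 1022 × 4183 × 45.00 = 1.92×10^8 J/(m^2 K).
ω = 2π / 3.15×10^7 s = 1.99×10^-7 s⁻¹.
√((Cω)² + λ²) = √((38.3)² + 23.88²) = 45.2 W/(m²·K).
F₀ = A × √((Cω)²+λ²) = 5.532 × 45.2 = 250 W/m².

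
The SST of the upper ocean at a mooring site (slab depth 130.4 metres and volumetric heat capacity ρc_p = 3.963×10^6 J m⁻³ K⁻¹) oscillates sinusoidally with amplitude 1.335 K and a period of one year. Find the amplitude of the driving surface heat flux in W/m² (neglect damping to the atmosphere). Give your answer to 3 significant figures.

137

Areal heat capacity C = ρc_p × D = 3.963×10^6 × 130.4 = 5.17×10^8 J/(m^2 K).
ω = 2π / 3.15×10^7 s = 1.99×10^-7 s⁻¹.
Cω = 5.17×10^8 × 1.99×10^-7 = 103 W/(m²·K).
F₀ = A × Cω = 1.335 × 103 = 137 W/m².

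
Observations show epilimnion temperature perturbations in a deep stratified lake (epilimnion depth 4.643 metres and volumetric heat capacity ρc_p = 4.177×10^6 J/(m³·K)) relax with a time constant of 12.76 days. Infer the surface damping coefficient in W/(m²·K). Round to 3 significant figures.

Areal heat capacity C = ρc_p × D = 4.177×10^6 × 4.643 = 1.94×10^7 J/(m²·K).
τ = 12.76 days = 1.10×10^6 s.
λ = C / τ = 1.94×10^7 / 1.10×10^6 = 17.6 W/(m²·K).

17.6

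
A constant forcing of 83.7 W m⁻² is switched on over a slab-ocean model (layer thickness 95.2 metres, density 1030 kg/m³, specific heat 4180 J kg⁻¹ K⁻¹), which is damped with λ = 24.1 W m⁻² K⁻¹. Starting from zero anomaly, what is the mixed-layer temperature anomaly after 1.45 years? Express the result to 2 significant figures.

3.2 K

Areal heat capacity C = ρ c_p D = 1030 × 4180 × 95.2 = 4.10×10^8 J/(m²·K).
τ = C / λ = 4.10×10^8 / 24.1 = 1.70×10^7 s.
Equilibrium anomaly ΔT_eq = F / λ = 83.7 / 24.1 = 3.47 K.
t = 1.45 years = 4.58×10^7 s, so t/τ = 2.69.
ΔT(t) = ΔT_eq (1 − e^(−t/τ)) = 3.47 × (1 − e^−2.69) = 3.24 K.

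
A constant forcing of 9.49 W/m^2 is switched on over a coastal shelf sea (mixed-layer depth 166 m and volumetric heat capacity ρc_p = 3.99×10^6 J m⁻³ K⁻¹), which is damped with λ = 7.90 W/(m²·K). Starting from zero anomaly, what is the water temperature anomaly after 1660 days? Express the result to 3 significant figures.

0.984 K

Areal heat capacity C = ρc_p × D = 3.99×10^6 × 166 = 6.62×10^8 J/(m²·K).
τ = C / λ = 6.62×10^8 / 7.90 = 8.38×10^7 s.
Equilibrium anomaly ΔT_eq = F / λ = 9.49 / 7.90 = 1.20 K.
t = 1660 days = 1.43×10^8 s, so t/τ = 1.71.
ΔT(t) = ΔT_eq (1 − e^(−t/τ)) = 1.20 × (1 − e^−1.71) = 0.984 K.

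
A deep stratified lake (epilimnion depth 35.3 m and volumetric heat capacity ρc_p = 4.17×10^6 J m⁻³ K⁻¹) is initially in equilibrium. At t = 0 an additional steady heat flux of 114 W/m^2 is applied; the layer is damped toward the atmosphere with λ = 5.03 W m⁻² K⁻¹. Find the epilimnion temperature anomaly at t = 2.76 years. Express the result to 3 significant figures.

Areal heat capacity C = ρc_p × D = 4.17×10^6 × 35.3 = 1.47×10^8 J/(m²·K).
τ = C / λ = 1.47×10^8 / 5.03 = 2.93×10^7 s.
Equilibrium anomaly ΔT_eq = F / λ = 114 / 5.03 = 22.7 K.
t = 2.76 years = 8.71×10^7 s, so t/τ = 2.98.
ΔT(t) = ΔT_eq (1 − e^(−t/τ)) = 22.7 × (1 − e^−2.98) = 21.5 K.

21.5 K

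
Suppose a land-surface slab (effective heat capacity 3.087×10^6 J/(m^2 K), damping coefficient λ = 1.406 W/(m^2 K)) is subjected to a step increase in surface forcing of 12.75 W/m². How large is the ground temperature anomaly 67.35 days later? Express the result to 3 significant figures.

8.43 K

Areal heat capacity C = 3.087×10^6 J/(m^2 K) (given).
τ = C / λ = 3.09×10^6 / 1.406 = 2.20×10^6 s.
Equilibrium anomaly ΔT_eq = F / λ = 12.75 / 1.406 = 9.07 K.
t = 67.35 days = 5.82×10^6 s, so t/τ = 2.65.
ΔT(t) = ΔT_eq (1 − e^(−t/τ)) = 9.07 × (1 − e^−2.65) = 8.43 K.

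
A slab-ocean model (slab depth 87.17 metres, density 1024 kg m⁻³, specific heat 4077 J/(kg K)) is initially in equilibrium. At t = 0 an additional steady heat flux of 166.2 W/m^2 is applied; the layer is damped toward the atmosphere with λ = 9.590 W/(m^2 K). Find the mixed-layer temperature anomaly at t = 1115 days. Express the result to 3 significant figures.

16.0 K

Areal heat capacity C = ρ c_p D = 1024 × 4077 × 87.17 = 3.64×10^8 J/(m²·K).
τ = C / λ = 3.64×10^8 / 9.590 = 3.79×10^7 s.
Equilibrium anomaly ΔT_eq = F / λ = 166.2 / 9.590 = 17.3 K.
t = 1115 days = 9.63×10^7 s, so t/τ = 2.54.
ΔT(t) = ΔT_eq (1 − e^(−t/τ)) = 17.3 × (1 − e^−2.54) = 16.0 K.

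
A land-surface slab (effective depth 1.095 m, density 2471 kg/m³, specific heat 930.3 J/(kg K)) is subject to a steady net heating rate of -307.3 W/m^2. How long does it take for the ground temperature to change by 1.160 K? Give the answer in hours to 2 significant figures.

2.6 hours

Areal heat capacity C = ρ c_p D = 2471 × 930.3 × 1.095 = 2.52×10^6 J/(m²·K).
Time required: Δt = C ΔT / F = 2.52×10^6 × -1.160 / -307.3 = 9500 s.
In hours: 9500 s / (3600 s/hour) = 2.64 hours.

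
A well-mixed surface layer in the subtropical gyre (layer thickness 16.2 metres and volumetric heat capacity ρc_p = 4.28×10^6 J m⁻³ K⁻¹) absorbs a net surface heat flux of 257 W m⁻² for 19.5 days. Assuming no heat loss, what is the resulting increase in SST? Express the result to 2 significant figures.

6.2 K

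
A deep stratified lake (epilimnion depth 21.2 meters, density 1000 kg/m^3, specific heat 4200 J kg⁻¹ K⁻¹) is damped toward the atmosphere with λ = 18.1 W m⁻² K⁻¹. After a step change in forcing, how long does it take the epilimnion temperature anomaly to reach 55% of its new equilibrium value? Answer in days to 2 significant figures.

Areal heat capacity C = ρ c_p D = 1000 × 4200 × 21.2 = 8.90×10^7 J m⁻² K⁻¹.
τ = C / λ = 8.90×10^7 / 18.1 = 4.92×10^6 s.
Fraction reached: 1 − e^(−t/τ) = 0.55 ⇒ t = −τ ln(1 − 0.55) = τ × 0.799.
t = 3.93×10^6 s = 45.5 days.

45 days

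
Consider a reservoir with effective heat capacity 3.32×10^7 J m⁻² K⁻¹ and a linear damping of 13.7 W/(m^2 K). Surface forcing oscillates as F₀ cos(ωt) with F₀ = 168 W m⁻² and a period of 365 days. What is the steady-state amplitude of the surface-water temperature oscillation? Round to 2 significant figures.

Areal heat capacity C = 3.32×10^7 J m⁻² K⁻¹ (given).
Angular frequency ω = 2π / T = 2π / 3.15×10^7 s = 1.99×10^-7 s⁻¹.
√((Cω)² + λ²) = √((6.61)² + 13.7²) = 15.2 W/(m²·K).
Amplitude A = F₀ / √((Cω)²+λ²) = 168 / 15.2 = 11.0 K.

11 K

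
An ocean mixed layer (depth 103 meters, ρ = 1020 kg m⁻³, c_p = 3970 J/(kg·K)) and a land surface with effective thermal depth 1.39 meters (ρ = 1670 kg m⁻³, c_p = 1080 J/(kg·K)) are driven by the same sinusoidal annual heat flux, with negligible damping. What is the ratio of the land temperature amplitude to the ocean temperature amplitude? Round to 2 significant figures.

170

C_ocean = 1020 × 3970 × 103 = 4.17×10^8 J/(m²·K).
C_land = 1670 × 1080 × 1.39 = 2.51×10^6 J/(m²·K).
Undamped amplitude ∝ 1/C, so A_land/A_ocean = C_ocean/C_land = 166.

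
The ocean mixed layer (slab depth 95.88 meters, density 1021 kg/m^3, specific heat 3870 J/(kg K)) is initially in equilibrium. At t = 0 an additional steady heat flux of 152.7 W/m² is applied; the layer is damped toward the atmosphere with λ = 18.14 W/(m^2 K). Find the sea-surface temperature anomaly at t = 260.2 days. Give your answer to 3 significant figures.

5.55 K

Areal heat capacity C = ρ c_p D = 1021 × 3870 × 95.88 = 3.79×10^8 J/(m^2 K).
τ = C / λ = 3.79×10^8 / 18.14 = 2.09×10^7 s.
Equilibrium anomaly ΔT_eq = F / λ = 152.7 / 18.14 = 8.42 K.
t = 260.2 days = 2.25×10^7 s, so t/τ = 1.08.
ΔT(t) = ΔT_eq (1 − e^(−t/τ)) = 8.42 × (1 − e^−1.08) = 5.55 K.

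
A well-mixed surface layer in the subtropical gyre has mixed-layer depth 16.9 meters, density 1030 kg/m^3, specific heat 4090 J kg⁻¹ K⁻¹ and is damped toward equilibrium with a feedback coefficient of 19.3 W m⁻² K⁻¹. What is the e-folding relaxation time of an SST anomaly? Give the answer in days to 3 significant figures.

42.7 days

Areal heat capacity C = ρ c_p D = 1030 × 4090 × 16.9 = 7.12×10^7 J/(m²·K).
Relaxation time τ = C / λ = 7.12×10^7 / 19.3 = 3.69×10^6 s.
In days: 3.69×10^6 s / (86400 s/day) = 42.7 days.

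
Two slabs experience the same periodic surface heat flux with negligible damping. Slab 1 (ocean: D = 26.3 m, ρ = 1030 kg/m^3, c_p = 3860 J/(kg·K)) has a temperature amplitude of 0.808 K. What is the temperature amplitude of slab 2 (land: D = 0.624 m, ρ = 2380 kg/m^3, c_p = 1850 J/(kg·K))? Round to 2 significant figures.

C_ocean = 1.05×10^8 J/(m²·K); C_land = 2.75×10^6 J/(m²·K).
A ∝ 1/C ⇒ A_land = A_ocean × C_ocean/C_land = 0.808 × 38.1 = 30.8 K.

31 K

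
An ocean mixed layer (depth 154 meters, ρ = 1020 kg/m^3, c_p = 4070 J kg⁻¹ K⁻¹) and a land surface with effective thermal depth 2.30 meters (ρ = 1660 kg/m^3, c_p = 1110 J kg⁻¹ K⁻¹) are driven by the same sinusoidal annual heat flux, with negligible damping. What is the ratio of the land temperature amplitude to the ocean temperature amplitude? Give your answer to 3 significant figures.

C_ocean = 1020 × 4070 × 154 = 6.39×10^8 J/(m²·K).
C_land = 1660 × 1110 × 2.30 = 4.24×10^6 J/(m²·K).
Undamped amplitude ∝ 1/C, so A_land/A_ocean = C_ocean/C_land = 151.

151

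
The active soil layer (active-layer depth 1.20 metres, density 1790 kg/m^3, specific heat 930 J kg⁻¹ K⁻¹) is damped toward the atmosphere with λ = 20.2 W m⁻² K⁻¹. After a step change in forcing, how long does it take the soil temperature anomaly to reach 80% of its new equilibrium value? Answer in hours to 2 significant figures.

Areal heat capacity C = ρ c_p D = 1790 × 930 × 1.20 = 2.00×10^6 J/(m²·K).
τ = C / λ = 2.00×10^6 / 20.2 = 98900 s.
Fraction reached: 1 − e^(−t/τ) = 0.80 ⇒ t = −τ ln(1 − 0.80) = τ × 1.61.
t = 1.59×10^5 s = 44.2 hours.

44 hours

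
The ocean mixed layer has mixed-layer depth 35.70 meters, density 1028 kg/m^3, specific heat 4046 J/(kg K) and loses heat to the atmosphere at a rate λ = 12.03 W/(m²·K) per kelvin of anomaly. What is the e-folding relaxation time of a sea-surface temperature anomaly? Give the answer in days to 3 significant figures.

143 days

Areal heat capacity C = ρ c_p D = 1028 × 4046 × 35.70 = 1.48×10^8 J m⁻² K⁻¹.
Relaxation time τ = C / λ = 1.48×10^8 / 12.03 = 1.23×10^7 s.
In days: 1.23×10^7 s / (86400 s/day) = 143 days.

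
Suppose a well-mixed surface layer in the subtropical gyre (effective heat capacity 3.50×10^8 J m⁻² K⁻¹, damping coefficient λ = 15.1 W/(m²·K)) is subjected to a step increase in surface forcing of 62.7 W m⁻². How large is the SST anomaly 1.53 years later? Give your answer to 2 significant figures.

Areal heat capacity C = 3.50×10^8 J m⁻² K⁻¹ (given).
τ = C / λ = 3.50×10^8 / 15.1 = 2.32×10^7 s.
Equilibrium anomaly ΔT_eq = F / λ = 62.7 / 15.1 = 4.15 K.
t = 1.53 years = 4.83×10^7 s, so t/τ = 2.08.
ΔT(t) = ΔT_eq (1 − e^(−t/τ)) = 4.15 × (1 − e^−2.08) = 3.64 K.

3.6 K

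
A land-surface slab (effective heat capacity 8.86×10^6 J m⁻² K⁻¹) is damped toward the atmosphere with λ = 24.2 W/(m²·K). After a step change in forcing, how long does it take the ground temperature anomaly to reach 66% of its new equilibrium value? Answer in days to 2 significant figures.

4.6 days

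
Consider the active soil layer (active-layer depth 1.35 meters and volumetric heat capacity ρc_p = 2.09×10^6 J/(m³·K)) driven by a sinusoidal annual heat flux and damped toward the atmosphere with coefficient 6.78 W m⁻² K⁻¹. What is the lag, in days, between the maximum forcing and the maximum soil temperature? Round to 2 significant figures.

Areal heat capacity C = ρc_p × D = 2.09×10^6 × 1.35 = 2.82×10^6 J m⁻² K⁻¹.
ω = 2π / 3.15×10^7 s = 1.99×10^-7 s⁻¹.
Phase lag φ = arctan(Cω/λ) = arctan(0.562/6.78) = 0.0827 rad.
Time lag = φ / ω = 0.0827 / 1.99×10^-7 = 4.15×10^5 s = 4.81 days.

4.8 days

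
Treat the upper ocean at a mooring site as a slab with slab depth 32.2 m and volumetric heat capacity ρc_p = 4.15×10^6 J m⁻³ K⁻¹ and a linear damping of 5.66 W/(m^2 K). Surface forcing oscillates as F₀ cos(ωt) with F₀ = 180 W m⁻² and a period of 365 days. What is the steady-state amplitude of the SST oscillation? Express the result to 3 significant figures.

6.61 K

Areal heat capacity C = ρc_p × D = 4.15×10^6 × 32.2 = 1.34×10^8 J/(m^2 K).
Angular frequency ω = 2π / T = 2π / 3.15×10^7 s = 1.99×10^-7 s⁻¹.
√((Cω)² + λ²) = √((26.6)² + 5.66²) = 27.2 W/(m²·K).
Amplitude A = F₀ / √((Cω)²+λ²) = 180 / 27.2 = 6.61 K.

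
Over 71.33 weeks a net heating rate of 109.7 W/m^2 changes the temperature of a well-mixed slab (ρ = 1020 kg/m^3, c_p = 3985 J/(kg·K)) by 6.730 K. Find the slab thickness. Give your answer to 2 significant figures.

Heat input Q = F Δt = 109.7 × 4.31×10^7 s = 4.73×10^9 J/m².
Required areal heat capacity C = Q / ΔT = 7.03×10^8 J/(m²·K).
Depth D = C / (ρ c_p) = 7.03×10^8 / (1020 × 3985) = 173 m.

170 m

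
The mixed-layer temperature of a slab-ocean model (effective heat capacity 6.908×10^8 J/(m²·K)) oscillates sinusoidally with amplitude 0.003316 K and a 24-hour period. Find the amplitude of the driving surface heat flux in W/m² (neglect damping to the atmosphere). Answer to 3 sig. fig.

167

Areal heat capacity C = 6.908×10^8 J/(m²·K) (given).
ω = 2π / 86400 s = 7.27×10^-5 s⁻¹.
Cω = 6.91×10^8 × 7.27×10^-5 = 50200 W/(m²·K).
F₀ = A × Cω = 0.003316 × 50200 = 167 W/m².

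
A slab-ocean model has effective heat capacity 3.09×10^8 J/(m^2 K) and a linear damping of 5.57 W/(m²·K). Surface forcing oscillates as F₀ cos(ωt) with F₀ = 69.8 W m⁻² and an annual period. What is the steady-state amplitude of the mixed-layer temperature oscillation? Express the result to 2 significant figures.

1.1 K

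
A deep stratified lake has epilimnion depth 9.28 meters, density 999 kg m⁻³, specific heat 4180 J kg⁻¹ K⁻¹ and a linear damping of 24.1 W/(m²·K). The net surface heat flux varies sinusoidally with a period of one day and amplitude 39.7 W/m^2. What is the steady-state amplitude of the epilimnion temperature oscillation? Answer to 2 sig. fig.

0.014 K

Areal heat capacity C = ρ c_p D = 999 × 4180 × 9.28 = 3.88×10^7 J m⁻² K⁻¹.
Angular frequency ω = 2π / T = 2π / 86400 s = 7.27×10^-5 s⁻¹.
√((Cω)² + λ²) = √((2820)² + 24.1²) = 2820 W/(m²·K).
Amplitude A = F₀ / √((Cω)²+λ²) = 39.7 / 2820 = 0.0141 K.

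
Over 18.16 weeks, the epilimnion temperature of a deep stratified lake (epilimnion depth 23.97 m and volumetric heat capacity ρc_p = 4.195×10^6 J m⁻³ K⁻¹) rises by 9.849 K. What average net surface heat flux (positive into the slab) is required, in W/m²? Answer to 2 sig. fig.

90

Areal heat capacity C = ρc_p × D = 4.195×10^6 × 23.97 = 1.01×10^8 J/(m²·K).
Required heat per unit area: Q = C ΔT = 1.01×10^8 × 9.849 = 9.90×10^8 J/m².
Flux F = Q / Δt = 9.90×10^8 / 1.10×10^7 s = 90.2 W/m².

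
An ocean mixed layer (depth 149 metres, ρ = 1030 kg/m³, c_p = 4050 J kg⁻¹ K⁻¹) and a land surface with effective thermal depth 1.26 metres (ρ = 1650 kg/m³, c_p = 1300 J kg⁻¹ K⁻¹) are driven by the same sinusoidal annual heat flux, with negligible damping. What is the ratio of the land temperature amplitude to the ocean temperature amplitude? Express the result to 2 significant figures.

C_ocean = 1030 × 4050 × 149 = 6.22×10^8 J/(m²·K).
C_land = 1650 × 1300 × 1.26 = 2.70×10^6 J/(m²·K).
Undamped amplitude ∝ 1/C, so A_land/A_ocean = C_ocean/C_land = 230.

230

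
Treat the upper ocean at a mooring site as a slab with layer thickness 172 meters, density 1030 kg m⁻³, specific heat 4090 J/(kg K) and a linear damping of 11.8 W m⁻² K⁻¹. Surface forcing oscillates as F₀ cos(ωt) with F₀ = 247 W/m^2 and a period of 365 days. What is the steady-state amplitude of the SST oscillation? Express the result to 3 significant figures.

1.71 K

Areal heat capacity C = ρ c_p D = 1030 × 4090 × 172 = 7.25×10^8 J/(m^2 K).
Angular frequency ω = 2π / T = 2π / 3.15×10^7 s = 1.99×10^-7 s⁻¹.
√((Cω)² + λ²) = √((144)² + 11.8²) = 145 W/(m²·K).
Amplitude A = F₀ / √((Cω)²+λ²) = 247 / 145 = 1.71 K.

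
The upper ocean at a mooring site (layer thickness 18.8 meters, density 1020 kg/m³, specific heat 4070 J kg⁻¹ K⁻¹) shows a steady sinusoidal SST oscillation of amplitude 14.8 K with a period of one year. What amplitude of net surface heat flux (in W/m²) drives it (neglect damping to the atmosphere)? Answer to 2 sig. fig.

Areal heat capacity C = ρ c_p D = 1020 × 4070 × 18.8 = 7.80×10^7 J/(m^2 K).
ω = 2π / 3.15×10^7 s = 1.99×10^-7 s⁻¹.
Cω = 7.80×10^7 × 1.99×10^-7 = 15.5 W/(m²·K).
F₀ = A × Cω = 14.8 × 15.5 = 230 W/m².

230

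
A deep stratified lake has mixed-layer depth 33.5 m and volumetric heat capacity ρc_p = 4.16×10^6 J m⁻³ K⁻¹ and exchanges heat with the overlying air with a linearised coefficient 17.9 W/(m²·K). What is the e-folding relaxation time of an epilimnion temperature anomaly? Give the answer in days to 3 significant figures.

Areal heat capacity C = ρc_p × D = 4.16×10^6 × 33.5 = 1.39×10^8 J m⁻² K⁻¹.
Relaxation time τ = C / λ = 1.39×10^8 / 17.9 = 7.79×10^6 s.
In days: 7.79×10^6 s / (86400 s/day) = 90.1 days.

90.1 days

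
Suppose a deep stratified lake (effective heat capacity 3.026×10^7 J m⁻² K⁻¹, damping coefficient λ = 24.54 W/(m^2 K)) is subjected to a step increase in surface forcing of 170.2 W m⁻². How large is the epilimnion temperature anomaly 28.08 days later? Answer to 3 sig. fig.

Areal heat capacity C = 3.026×10^7 J m⁻² K⁻¹ (given).
τ = C / λ = 3.03×10^7 / 24.54 = 1.23×10^6 s.
Equilibrium anomaly ΔT_eq = F / λ = 170.2 / 24.54 = 6.94 K.
t = 28.08 days = 2.43×10^6 s, so t/τ = 1.97.
ΔT(t) = ΔT_eq (1 − e^(−t/τ)) = 6.94 × (1 − e^−1.97) = 5.97 K.

5.97 K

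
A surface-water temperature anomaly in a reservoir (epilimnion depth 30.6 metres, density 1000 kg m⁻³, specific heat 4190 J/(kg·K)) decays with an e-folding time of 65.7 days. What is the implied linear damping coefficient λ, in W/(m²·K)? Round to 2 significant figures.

23

Areal heat capacity C = ρ c_p D = 1000 × 4190 × 30.6 = 1.28×10^8 J/(m²·K).
τ = 65.7 days = 5.68×10^6 s.
λ = C / τ = 1.28×10^8 / 5.68×10^6 = 22.6 W/(m²·K).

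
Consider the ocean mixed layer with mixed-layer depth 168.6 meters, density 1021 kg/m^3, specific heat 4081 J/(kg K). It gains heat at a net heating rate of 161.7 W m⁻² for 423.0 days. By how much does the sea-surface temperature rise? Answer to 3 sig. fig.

Areal heat capacity C = ρ c_p D = 1021 × 4081 × 168.6 = 7.03×10^8 J m⁻² K⁻¹.
Net heat input Q = F Δt = 161.7 × (423.0 days × 86400 s/day) = 5.91×10^9 J/m².
ΔT = Q / C = 5.91×10^9 / 7.03×10^8 = 8.41 K.

8.41 K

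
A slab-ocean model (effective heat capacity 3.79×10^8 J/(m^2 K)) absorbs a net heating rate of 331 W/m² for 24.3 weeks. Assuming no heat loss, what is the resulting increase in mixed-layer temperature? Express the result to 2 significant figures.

13 K

Areal heat capacity C = 3.79×10^8 J/(m^2 K) (given).
Net heat input Q = F Δt = 331 × (24.3 weeks × 6.048×10^5 s/week) = 4.86×10^9 J/m².
ΔT = Q / C = 4.86×10^9 / 3.79×10^8 = 12.8 K.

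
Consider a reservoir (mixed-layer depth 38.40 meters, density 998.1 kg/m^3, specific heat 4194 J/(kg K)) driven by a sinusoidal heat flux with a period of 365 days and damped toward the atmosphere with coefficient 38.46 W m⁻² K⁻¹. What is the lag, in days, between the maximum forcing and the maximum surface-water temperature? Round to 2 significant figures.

40 days

Areal heat capacity C = ρ c_p D = 998.1 × 4194 × 38.40 = 1.61×10^8 J m⁻² K⁻¹.
ω = 2π / 3.15×10^7 s = 1.99×10^-7 s⁻¹.
Phase lag φ = arctan(Cω/λ) = arctan(32.0/38.46) = 0.694 rad.
Time lag = φ / ω = 0.694 / 1.99×10^-7 = 3.49×10^6 s = 40.3 days.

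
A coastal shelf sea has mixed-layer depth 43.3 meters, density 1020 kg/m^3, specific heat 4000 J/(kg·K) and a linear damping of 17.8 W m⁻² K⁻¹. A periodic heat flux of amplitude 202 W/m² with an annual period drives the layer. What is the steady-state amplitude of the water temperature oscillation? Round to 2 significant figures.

Areal heat capacity C = ρ c_p D = 1020 × 4000 × 43.3 = 1.77×10^8 J m⁻² K⁻¹.
Angular frequency ω = 2π / T = 2π / 3.15×10^7 s = 1.99×10^-7 s⁻¹.
√((Cω)² + λ²) = √((35.2)² + 17.8²) = 39.4 W/(m²·K).
Amplitude A = F₀ / √((Cω)²+λ²) = 202 / 39.4 = 5.12 K.

5.1 K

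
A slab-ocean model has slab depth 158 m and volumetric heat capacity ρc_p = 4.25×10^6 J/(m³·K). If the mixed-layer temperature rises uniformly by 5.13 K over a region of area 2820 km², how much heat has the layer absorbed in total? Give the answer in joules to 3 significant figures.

9.71×10^18 J

Areal heat capacity C = ρc_p × D = 4.25×10^6 × 158 = 6.72×10^8 J/(m²·K).
Heat per unit area: q = C ΔT = 6.72×10^8 × 5.13 = 3.44×10^9 J/m².
Total heat: Q = q × A = 3.44×10^9 × (2820 × 10⁶ m²) = 9.71×10^18 J.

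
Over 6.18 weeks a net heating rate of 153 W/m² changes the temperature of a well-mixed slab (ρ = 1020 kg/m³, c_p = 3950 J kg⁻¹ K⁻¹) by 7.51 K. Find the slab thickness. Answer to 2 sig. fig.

Heat input Q = F Δt = 153 × 3.74×10^6 s = 5.72×10^8 J/m².
Required areal heat capacity C = Q / ΔT = 7.61×10^7 J/(m²·K).
Depth D = C / (ρ c_p) = 7.61×10^7 / (1020 × 3950) = 18.9 m.

19 m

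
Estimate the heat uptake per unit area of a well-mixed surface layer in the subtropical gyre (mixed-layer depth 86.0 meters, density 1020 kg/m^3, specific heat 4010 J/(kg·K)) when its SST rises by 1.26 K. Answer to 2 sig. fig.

4.4×10^8

Areal heat capacity C = ρ c_p D = 1020 × 4010 × 86.0 = 3.52×10^8 J m⁻² K⁻¹.
ΔQ = C ΔT = 3.52×10^8 × 1.26 = 4.43×10^8 J/m².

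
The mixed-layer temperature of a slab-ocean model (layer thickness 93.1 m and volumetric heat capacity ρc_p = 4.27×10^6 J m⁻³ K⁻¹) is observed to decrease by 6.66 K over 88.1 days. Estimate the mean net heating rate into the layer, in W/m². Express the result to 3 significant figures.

Areal heat capacity C = ρc_p × D = 4.27×10^6 × 93.1 = 3.98×10^8 J m⁻² K⁻¹.
Required heat per unit area: Q = C ΔT = 3.98×10^8 × -6.66 = -2.65×10^9 J/m².
Flux F = Q / Δt = -2.65×10^9 / 7.61×10^6 s = -348 W/m².

-348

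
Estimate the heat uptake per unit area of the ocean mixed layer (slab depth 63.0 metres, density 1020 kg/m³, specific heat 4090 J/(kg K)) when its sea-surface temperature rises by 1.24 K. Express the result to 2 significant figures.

3.3×10^8

Areal heat capacity C = ρ c_p D = 1020 × 4090 × 63.0 = 2.63×10^8 J/(m²·K).
ΔQ = C ΔT = 2.63×10^8 × 1.24 = 3.26×10^8 J/m².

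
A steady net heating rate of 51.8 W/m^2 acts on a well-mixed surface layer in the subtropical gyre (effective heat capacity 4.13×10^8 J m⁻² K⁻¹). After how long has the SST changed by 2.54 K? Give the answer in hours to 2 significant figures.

5600 hours

Areal heat capacity C = 4.13×10^8 J m⁻² K⁻¹ (given).
Time required: Δt = C ΔT / F = 4.13×10^8 × 2.54 / 51.8 = 2.03×10^7 s.
In hours: 2.03×10^7 s / (3600 s/hour) = 5630 hours.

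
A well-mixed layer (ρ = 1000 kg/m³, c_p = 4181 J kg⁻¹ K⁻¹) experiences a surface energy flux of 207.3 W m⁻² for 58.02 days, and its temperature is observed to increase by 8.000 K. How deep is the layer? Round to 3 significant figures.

31.1 m

Heat input Q = F Δt = 207.3 × 5.01×10^6 s = 1.04×10^9 J/m².
Required areal heat capacity C = Q / ΔT = 1.30×10^8 J/(m²·K).
Depth D = C / (ρ c_p) = 1.30×10^8 / (1000 × 4181) = 31.1 m.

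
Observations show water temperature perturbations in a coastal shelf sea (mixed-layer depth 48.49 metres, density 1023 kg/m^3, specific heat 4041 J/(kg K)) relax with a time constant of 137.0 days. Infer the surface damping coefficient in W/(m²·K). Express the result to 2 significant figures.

17

Areal heat capacity C = ρ c_p D = 1023 × 4041 × 48.49 = 2.00×10^8 J/(m²·K).
τ = 137.0 days = 1.18×10^7 s.
λ = C / τ = 2.00×10^8 / 1.18×10^7 = 16.9 W/(m²·K).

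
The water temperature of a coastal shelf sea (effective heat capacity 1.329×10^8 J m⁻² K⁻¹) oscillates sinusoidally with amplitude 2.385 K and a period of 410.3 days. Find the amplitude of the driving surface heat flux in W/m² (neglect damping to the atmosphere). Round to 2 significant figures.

56

Areal heat capacity C = 1.329×10^8 J m⁻² K⁻¹ (given).
ω = 2π / 3.54×10^7 s = 1.77×10^-7 s⁻¹.
Cω = 1.33×10^8 × 1.77×10^-7 = 23.6 W/(m²·K).
F₀ = A × Cω = 2.385 × 23.6 = 56.2 W/m².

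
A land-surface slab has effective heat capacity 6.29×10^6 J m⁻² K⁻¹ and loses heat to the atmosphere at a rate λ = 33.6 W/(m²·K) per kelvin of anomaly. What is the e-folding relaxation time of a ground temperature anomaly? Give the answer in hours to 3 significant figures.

52.0 hours

Areal heat capacity C = 6.29×10^6 J m⁻² K⁻¹ (given).
Relaxation time τ = C / λ = 6.29×10^6 / 33.6 = 1.87×10^5 s.
In hours: 1.87×10^5 s / (3600 s/hour) = 52.0 hours.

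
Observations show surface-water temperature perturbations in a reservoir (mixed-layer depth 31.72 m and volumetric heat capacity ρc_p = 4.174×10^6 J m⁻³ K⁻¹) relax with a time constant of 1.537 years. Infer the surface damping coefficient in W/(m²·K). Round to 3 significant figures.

Areal heat capacity C = ρc_p × D = 4.174×10^6 × 31.72 = 1.32×10^8 J/(m^2 K).
τ = 1.537 years = 4.85×10^7 s.
λ = C / τ = 1.32×10^8 / 4.85×10^7 = 2.73 W/(m²·K).

2.73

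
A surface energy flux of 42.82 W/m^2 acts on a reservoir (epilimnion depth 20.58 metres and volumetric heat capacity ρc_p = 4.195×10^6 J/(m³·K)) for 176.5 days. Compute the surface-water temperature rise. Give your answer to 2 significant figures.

7.6 K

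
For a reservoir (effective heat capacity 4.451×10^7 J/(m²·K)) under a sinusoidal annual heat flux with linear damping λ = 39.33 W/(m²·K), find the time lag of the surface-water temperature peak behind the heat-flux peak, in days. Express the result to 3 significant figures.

12.9 days

Areal heat capacity C = 4.451×10^7 J/(m²·K) (given).
ω = 2π / 3.15×10^7 s = 1.99×10^-7 s⁻¹.
Phase lag φ = arctan(Cω/λ) = arctan(8.87/39.33) = 0.222 rad.
Time lag = φ / ω = 0.222 / 1.99×10^-7 = 1.11×10^6 s = 12.9 days.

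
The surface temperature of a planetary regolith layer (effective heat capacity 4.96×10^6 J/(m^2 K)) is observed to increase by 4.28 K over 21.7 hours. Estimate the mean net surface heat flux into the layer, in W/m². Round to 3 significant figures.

272

Areal heat capacity C = 4.96×10^6 J/(m^2 K) (given).
Required heat per unit area: Q = C ΔT = 4.96×10^6 × 4.28 = 2.12×10^7 J/m².
Flux F = Q / Δt = 2.12×10^7 / 78100 s = 272 W/m².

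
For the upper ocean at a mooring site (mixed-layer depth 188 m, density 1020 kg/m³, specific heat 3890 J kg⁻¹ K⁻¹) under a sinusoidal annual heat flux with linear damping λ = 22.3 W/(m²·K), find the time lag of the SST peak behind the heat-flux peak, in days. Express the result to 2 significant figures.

Areal heat capacity C = ρ c_p D = 1020 × 3890 × 188 = 7.46×10^8 J m⁻² K⁻¹.
ω = 2π / 3.15×10^7 s = 1.99×10^-7 s⁻¹.
Phase lag φ = arctan(Cω/λ) = arctan(149/22.3) = 1.42 rad.
Time lag = φ / ω = 1.42 / 1.99×10^-7 = 7.14×10^6 s = 82.6 days.

83 days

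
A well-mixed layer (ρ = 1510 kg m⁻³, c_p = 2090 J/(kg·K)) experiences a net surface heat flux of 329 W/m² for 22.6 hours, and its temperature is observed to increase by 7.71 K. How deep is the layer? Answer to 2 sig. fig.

Heat input Q = F Δt = 329 × 81400 s = 2.68×10^7 J/m².
Required areal heat capacity C = Q / ΔT = 3.47×10^6 J/(m²·K).
Depth D = C / (ρ c_p) = 3.47×10^6 / (1510 × 2090) = 1.10 m.

1.1 m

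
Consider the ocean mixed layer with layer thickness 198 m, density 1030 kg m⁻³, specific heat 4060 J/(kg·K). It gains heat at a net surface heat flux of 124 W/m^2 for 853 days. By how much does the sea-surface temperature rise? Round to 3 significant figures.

11.0 K

Areal heat capacity C = ρ c_p D = 1030 × 4060 × 198 = 8.28×10^8 J/(m^2 K).
Net heat input Q = F Δt = 124 × (853 days × 86400 s/day) = 9.14×10^9 J/m².
ΔT = Q / C = 9.14×10^9 / 8.28×10^8 = 11.0 K.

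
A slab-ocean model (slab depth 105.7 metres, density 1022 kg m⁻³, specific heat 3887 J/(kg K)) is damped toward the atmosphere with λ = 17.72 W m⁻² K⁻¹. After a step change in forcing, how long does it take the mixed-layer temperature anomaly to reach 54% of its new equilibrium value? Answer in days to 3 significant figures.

Areal heat capacity C = ρ c_p D = 1022 × 3887 × 105.7 = 4.20×10^8 J/(m²·K).
τ = C / λ = 4.20×10^8 / 17.72 = 2.37×10^7 s.
Fraction reached: 1 − e^(−t/τ) = 0.54 ⇒ t = −τ ln(1 − 0.54) = τ × 0.777.
t = 1.84×10^7 s = 213 days.

213 days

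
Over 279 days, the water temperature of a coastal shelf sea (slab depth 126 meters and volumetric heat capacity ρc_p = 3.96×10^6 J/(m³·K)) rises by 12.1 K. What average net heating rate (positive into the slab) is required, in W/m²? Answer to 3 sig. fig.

250

Areal heat capacity C = ρc_p × D = 3.96×10^6 × 126 = 4.99×10^8 J/(m²·K).
Required heat per unit area: Q = C ΔT = 4.99×10^8 × 12.1 = 6.04×10^9 J/m².
Flux F = Q / Δt = 6.04×10^9 / 2.41×10^7 s = 250 W/m².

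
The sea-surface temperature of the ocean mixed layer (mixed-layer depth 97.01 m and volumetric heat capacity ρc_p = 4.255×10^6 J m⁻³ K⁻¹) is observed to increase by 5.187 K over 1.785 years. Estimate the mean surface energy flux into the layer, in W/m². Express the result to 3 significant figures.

38.0

Areal heat capacity C = ρc_p × D = 4.255×10^6 × 97.01 = 4.13×10^8 J m⁻² K⁻¹.
Required heat per unit area: Q = C ΔT = 4.13×10^8 × 5.187 = 2.14×10^9 J/m².
Flux F = Q / Δt = 2.14×10^9 / 5.63×10^7 s = 38.0 W/m².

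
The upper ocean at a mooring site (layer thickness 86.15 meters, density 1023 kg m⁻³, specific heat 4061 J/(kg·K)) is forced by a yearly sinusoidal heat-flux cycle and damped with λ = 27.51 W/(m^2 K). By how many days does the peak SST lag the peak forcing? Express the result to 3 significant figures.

Areal heat capacity C = ρ c_p D = 1023 × 4061 × 86.15 = 3.58×10^8 J/(m²·K).
ω = 2π / 3.15×10^7 s = 1.99×10^-7 s⁻¹.
Phase lag φ = arctan(Cω/λ) = arctan(71.3/27.51) = 1.20 rad.
Time lag = φ / ω = 1.20 / 1.99×10^-7 = 6.04×10^6 s = 69.9 days.

69.9 days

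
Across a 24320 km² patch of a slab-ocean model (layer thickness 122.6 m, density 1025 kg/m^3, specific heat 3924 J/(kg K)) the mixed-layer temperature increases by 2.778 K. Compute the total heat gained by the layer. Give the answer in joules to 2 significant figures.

3.3×10^19 J

Areal heat capacity C = ρ c_p D = 1025 × 3924 × 122.6 = 4.93×10^8 J m⁻² K⁻¹.
Heat per unit area: q = C ΔT = 4.93×10^8 × 2.778 = 1.37×10^9 J/m².
Total heat: Q = q × A = 1.37×10^9 × (24320 × 10⁶ m²) = 3.33×10^19 J.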